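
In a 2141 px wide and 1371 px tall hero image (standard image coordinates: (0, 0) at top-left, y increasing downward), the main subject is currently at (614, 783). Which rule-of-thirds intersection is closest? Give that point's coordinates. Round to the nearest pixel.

x = 714 px, y = 914 px

Third lines: x ∈ {714, 1427}, y ∈ {457, 914}.
614 is closer to x = 714; 783 is closer to y = 914.
So the nearest intersection is the lower-left power point.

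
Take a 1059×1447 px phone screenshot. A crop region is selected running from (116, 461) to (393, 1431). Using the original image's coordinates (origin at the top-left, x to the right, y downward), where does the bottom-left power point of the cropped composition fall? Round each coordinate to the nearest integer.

(208, 1108)

Crop width = 393 − 116 = 277 px; one third is 92.33 px.
Crop height = 1431 − 461 = 970 px; one third is 323.33 px.
The bottom-left point is one-third across and two-thirds down within the crop:
x = 116 + 1 × 92.33 ≈ 208; y = 461 + 2 × 323.33 ≈ 1108.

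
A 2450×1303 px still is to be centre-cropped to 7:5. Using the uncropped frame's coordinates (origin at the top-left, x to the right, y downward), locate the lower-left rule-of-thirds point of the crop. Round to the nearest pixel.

2450/1303 > 7/5, so the 7:5 crop keeps the full height 1303 and trims width to 1303 × 7/5 = 1824.20 px.
Left offset = (2450 − 1824.20)/2 = 312.90 px; top offset = 0.
Lower-left is one-third across and two-thirds down within the crop:
x = 312.90 + 1 × 1824.20/3 ≈ 921; y = 0.00 + 2 × 1303.00/3 ≈ 869.

(921, 869)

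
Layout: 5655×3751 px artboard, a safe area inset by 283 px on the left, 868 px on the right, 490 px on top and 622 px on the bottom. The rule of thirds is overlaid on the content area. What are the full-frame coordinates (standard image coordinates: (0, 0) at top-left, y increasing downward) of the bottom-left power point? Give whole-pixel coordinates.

Content width = 5655 − 283 − 868 = 4504 px; content height = 3751 − 490 − 622 = 2639 px.
Bottom-left is one-third across and two-thirds down within the content area.
x = 283 + 1 × 4504/3 = 283 + 1501.33 ≈ 1784
y = 490 + 2 × 2639/3 = 490 + 1759.33 ≈ 2249

(1784, 2249)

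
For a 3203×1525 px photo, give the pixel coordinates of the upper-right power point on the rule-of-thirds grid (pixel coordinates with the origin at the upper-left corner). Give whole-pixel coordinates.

The upper-right point sits two-thirds of the way across and one-third of the way down.
x = 2 × 3203/3 ≈ 2135; y = 1 × 1525/3 ≈ 508.

(2135, 508)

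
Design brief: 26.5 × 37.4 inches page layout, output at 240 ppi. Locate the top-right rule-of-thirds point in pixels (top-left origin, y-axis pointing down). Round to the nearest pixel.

In pixels the canvas is 26.5 × 240 = 6360 wide and 37.4 × 240 = 8976 tall.
The top-right point is two-thirds across and one-third down:
x = 2 × 6360/3 ≈ 4240; y = 1 × 8976/3 ≈ 2992.

(4240, 2992)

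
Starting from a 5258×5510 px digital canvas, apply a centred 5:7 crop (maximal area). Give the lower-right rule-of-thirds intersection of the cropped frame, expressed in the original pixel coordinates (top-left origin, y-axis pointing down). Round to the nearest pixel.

(3285, 3673)

5258/5510 > 5/7, so the 5:7 crop keeps the full height 5510 and trims width to 5510 × 5/7 = 3935.71 px.
Left offset = (5258 − 3935.71)/2 = 661.14 px; top offset = 0.
Lower-right is two-thirds across and two-thirds down within the crop:
x = 661.14 + 2 × 3935.71/3 ≈ 3285; y = 0.00 + 2 × 5510.00/3 ≈ 3673.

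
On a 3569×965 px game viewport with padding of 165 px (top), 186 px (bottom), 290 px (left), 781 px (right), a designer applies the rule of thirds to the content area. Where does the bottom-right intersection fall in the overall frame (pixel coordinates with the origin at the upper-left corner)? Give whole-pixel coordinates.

x = 1955 px, y = 574 px

Content width = 3569 − 290 − 781 = 2498 px; content height = 965 − 165 − 186 = 614 px.
Bottom-right is two-thirds across and two-thirds down within the content area.
x = 290 + 2 × 2498/3 = 290 + 1665.33 ≈ 1955
y = 165 + 2 × 614/3 = 165 + 409.33 ≈ 574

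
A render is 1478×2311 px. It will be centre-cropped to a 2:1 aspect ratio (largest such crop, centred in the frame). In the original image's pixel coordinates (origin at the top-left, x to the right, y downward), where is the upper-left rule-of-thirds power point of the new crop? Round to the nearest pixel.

1478/2311 < 2/1, so the 2:1 crop keeps the full width 1478 and trims height to 1478 × 1/2 = 739.00 px.
Top offset = (2311 − 739.00)/2 = 786.00 px; left offset = 0.
Upper-left is one-third across and one-third down within the crop:
x = 0.00 + 1 × 1478.00/3 ≈ 493; y = 786.00 + 1 × 739.00/3 ≈ 1032.

(493, 1032)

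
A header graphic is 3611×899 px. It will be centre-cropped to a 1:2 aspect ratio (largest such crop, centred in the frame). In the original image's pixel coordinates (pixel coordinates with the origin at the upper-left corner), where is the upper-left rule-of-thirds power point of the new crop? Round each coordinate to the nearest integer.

(1731, 300)

3611/899 > 1/2, so the 1:2 crop keeps the full height 899 and trims width to 899 × 1/2 = 449.50 px.
Left offset = (3611 − 449.50)/2 = 1580.75 px; top offset = 0.
Upper-left is one-third across and one-third down within the crop:
x = 1580.75 + 1 × 449.50/3 ≈ 1731; y = 0.00 + 1 × 899.00/3 ≈ 300.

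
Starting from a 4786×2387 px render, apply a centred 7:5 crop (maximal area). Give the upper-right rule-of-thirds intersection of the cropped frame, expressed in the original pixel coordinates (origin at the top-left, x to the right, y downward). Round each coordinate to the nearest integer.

(2950, 796)

4786/2387 > 7/5, so the 7:5 crop keeps the full height 2387 and trims width to 2387 × 7/5 = 3341.80 px.
Left offset = (4786 − 3341.80)/2 = 722.10 px; top offset = 0.
Upper-right is two-thirds across and one-third down within the crop:
x = 722.10 + 2 × 3341.80/3 ≈ 2950; y = 0.00 + 1 × 2387.00/3 ≈ 796.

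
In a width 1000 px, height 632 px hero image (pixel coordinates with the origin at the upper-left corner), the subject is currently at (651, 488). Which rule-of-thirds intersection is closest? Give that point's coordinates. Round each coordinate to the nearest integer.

Third lines: x ∈ {333, 667}, y ∈ {211, 421}.
651 is closer to x = 667; 488 is closer to y = 421.
So the nearest intersection is the lower-right power point.

x = 667 px, y = 421 px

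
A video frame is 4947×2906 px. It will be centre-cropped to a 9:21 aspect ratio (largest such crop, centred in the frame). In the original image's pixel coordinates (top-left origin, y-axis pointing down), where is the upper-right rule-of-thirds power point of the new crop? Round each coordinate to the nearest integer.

x = 2681 px, y = 969 px

4947/2906 > 9/21, so the 9:21 crop keeps the full height 2906 and trims width to 2906 × 9/21 = 1245.43 px.
Left offset = (4947 − 1245.43)/2 = 1850.79 px; top offset = 0.
Upper-right is two-thirds across and one-third down within the crop:
x = 1850.79 + 2 × 1245.43/3 ≈ 2681; y = 0.00 + 1 × 2906.00/3 ≈ 969.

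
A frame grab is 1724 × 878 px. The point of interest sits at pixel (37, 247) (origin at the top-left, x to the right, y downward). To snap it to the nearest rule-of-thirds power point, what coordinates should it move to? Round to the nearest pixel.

Third lines: x ∈ {575, 1149}, y ∈ {293, 585}.
37 is closer to x = 575; 247 is closer to y = 293.
So the nearest intersection is the upper-left power point.

x = 575 px, y = 293 px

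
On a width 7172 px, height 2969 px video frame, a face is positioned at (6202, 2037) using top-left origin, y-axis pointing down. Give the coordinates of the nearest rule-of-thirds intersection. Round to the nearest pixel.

Third lines: x ∈ {2391, 4781}, y ∈ {990, 1979}.
6202 is closer to x = 4781; 2037 is closer to y = 1979.
So the nearest intersection is the lower-right power point.

x = 4781 px, y = 1979 px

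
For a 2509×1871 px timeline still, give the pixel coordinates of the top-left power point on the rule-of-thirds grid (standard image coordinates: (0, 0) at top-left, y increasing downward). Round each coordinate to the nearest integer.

(836, 624)

The top-left point sits one-third of the way across and one-third of the way down.
x = 1 × 2509/3 ≈ 836; y = 1 × 1871/3 ≈ 624.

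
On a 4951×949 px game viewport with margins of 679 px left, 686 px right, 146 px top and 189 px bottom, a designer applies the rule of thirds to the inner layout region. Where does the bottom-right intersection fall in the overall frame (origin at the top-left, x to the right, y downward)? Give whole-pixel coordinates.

Content width = 4951 − 679 − 686 = 3586 px; content height = 949 − 146 − 189 = 614 px.
Bottom-right is two-thirds across and two-thirds down within the inner layout region.
x = 679 + 2 × 3586/3 = 679 + 2390.67 ≈ 3070
y = 146 + 2 × 614/3 = 146 + 409.33 ≈ 555

x = 3070 px, y = 555 px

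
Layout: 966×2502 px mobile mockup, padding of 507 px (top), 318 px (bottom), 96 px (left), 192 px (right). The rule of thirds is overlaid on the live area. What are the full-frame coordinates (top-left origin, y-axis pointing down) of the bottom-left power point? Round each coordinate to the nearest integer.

(322, 1625)

Content width = 966 − 96 − 192 = 678 px; content height = 2502 − 507 − 318 = 1677 px.
Bottom-left is one-third across and two-thirds down within the live area.
x = 96 + 1 × 678/3 = 96 + 226.00 ≈ 322
y = 507 + 2 × 1677/3 = 507 + 1118.00 ≈ 1625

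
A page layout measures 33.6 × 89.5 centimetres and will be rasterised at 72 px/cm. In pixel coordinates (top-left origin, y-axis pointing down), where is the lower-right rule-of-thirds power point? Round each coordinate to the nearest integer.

In pixels the canvas is 33.6 × 72 = 2419.2 wide and 89.5 × 72 = 6444 tall.
The lower-right point is two-thirds across and two-thirds down:
x = 2 × 2419.2/3 ≈ 1613; y = 2 × 6444/3 ≈ 4296.

(1613, 4296)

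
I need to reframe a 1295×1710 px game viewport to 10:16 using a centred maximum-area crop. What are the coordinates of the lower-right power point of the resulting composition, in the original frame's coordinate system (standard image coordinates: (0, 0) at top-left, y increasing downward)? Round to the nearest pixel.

x = 826 px, y = 1140 px

1295/1710 > 10/16, so the 10:16 crop keeps the full height 1710 and trims width to 1710 × 10/16 = 1068.75 px.
Left offset = (1295 − 1068.75)/2 = 113.12 px; top offset = 0.
Lower-right is two-thirds across and two-thirds down within the crop:
x = 113.12 + 2 × 1068.75/3 ≈ 826; y = 0.00 + 2 × 1710.00/3 ≈ 1140.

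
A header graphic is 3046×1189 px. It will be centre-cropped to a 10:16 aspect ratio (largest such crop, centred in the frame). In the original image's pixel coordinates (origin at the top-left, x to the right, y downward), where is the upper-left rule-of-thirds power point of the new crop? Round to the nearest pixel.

3046/1189 > 10/16, so the 10:16 crop keeps the full height 1189 and trims width to 1189 × 10/16 = 743.12 px.
Left offset = (3046 − 743.12)/2 = 1151.44 px; top offset = 0.
Upper-left is one-third across and one-third down within the crop:
x = 1151.44 + 1 × 743.12/3 ≈ 1399; y = 0.00 + 1 × 1189.00/3 ≈ 396.

(1399, 396)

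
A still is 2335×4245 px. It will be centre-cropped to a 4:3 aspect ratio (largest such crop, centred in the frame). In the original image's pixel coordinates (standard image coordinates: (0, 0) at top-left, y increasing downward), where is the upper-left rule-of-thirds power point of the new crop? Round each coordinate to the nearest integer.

(778, 1831)

2335/4245 < 4/3, so the 4:3 crop keeps the full width 2335 and trims height to 2335 × 3/4 = 1751.25 px.
Top offset = (4245 − 1751.25)/2 = 1246.88 px; left offset = 0.
Upper-left is one-third across and one-third down within the crop:
x = 0.00 + 1 × 2335.00/3 ≈ 778; y = 1246.88 + 1 × 1751.25/3 ≈ 1831.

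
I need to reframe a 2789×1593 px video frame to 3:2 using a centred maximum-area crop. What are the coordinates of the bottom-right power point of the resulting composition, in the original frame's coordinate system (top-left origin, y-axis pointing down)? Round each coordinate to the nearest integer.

2789/1593 > 3/2, so the 3:2 crop keeps the full height 1593 and trims width to 1593 × 3/2 = 2389.50 px.
Left offset = (2789 − 2389.50)/2 = 199.75 px; top offset = 0.
Bottom-right is two-thirds across and two-thirds down within the crop:
x = 199.75 + 2 × 2389.50/3 ≈ 1793; y = 0.00 + 2 × 1593.00/3 ≈ 1062.

x = 1793 px, y = 1062 px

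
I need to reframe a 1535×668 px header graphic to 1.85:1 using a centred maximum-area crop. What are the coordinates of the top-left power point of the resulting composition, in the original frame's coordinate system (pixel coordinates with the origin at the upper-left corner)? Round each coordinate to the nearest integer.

(562, 223)

1535/668 > 1.85/1, so the 1.85:1 crop keeps the full height 668 and trims width to 668 × 1.85/1 = 1235.80 px.
Left offset = (1535 − 1235.80)/2 = 149.60 px; top offset = 0.
Top-left is one-third across and one-third down within the crop:
x = 149.60 + 1 × 1235.80/3 ≈ 562; y = 0.00 + 1 × 668.00/3 ≈ 223.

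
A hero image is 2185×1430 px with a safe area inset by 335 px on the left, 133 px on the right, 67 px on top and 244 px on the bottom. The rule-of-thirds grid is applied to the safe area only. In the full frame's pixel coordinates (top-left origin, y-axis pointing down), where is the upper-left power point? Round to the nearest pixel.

Content width = 2185 − 335 − 133 = 1717 px; content height = 1430 − 67 − 244 = 1119 px.
Upper-left is one-third across and one-third down within the safe area.
x = 335 + 1 × 1717/3 = 335 + 572.33 ≈ 907
y = 67 + 1 × 1119/3 = 67 + 373.00 ≈ 440

x = 907 px, y = 440 px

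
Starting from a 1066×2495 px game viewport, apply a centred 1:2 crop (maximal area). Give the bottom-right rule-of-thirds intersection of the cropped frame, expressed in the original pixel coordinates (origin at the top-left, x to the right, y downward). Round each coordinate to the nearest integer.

x = 711 px, y = 1603 px

1066/2495 < 1/2, so the 1:2 crop keeps the full width 1066 and trims height to 1066 × 2/1 = 2132.00 px.
Top offset = (2495 − 2132.00)/2 = 181.50 px; left offset = 0.
Bottom-right is two-thirds across and two-thirds down within the crop:
x = 0.00 + 2 × 1066.00/3 ≈ 711; y = 181.50 + 2 × 2132.00/3 ≈ 1603.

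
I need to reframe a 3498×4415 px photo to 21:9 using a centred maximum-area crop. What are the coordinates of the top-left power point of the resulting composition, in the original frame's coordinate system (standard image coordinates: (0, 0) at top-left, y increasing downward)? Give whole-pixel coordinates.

3498/4415 < 21/9, so the 21:9 crop keeps the full width 3498 and trims height to 3498 × 9/21 = 1499.14 px.
Top offset = (4415 − 1499.14)/2 = 1457.93 px; left offset = 0.
Top-left is one-third across and one-third down within the crop:
x = 0.00 + 1 × 3498.00/3 ≈ 1166; y = 1457.93 + 1 × 1499.14/3 ≈ 1958.

(1166, 1958)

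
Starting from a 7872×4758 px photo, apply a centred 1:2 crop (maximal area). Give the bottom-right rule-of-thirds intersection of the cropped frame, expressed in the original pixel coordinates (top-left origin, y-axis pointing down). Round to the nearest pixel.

7872/4758 > 1/2, so the 1:2 crop keeps the full height 4758 and trims width to 4758 × 1/2 = 2379.00 px.
Left offset = (7872 − 2379.00)/2 = 2746.50 px; top offset = 0.
Bottom-right is two-thirds across and two-thirds down within the crop:
x = 2746.50 + 2 × 2379.00/3 ≈ 4333; y = 0.00 + 2 × 4758.00/3 ≈ 3172.

(4333, 3172)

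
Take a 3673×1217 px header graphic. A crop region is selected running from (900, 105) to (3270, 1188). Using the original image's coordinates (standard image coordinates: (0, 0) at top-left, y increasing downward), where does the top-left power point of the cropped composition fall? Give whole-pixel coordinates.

(1690, 466)

Crop width = 3270 − 900 = 2370 px; one third is 790.00 px.
Crop height = 1188 − 105 = 1083 px; one third is 361.00 px.
The top-left point is one-third across and one-third down within the crop:
x = 900 + 1 × 790.00 ≈ 1690; y = 105 + 1 × 361.00 ≈ 466.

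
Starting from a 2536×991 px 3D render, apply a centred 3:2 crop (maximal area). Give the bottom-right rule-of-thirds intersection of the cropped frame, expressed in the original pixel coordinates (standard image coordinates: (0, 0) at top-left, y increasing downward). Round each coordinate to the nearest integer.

2536/991 > 3/2, so the 3:2 crop keeps the full height 991 and trims width to 991 × 3/2 = 1486.50 px.
Left offset = (2536 − 1486.50)/2 = 524.75 px; top offset = 0.
Bottom-right is two-thirds across and two-thirds down within the crop:
x = 524.75 + 2 × 1486.50/3 ≈ 1516; y = 0.00 + 2 × 991.00/3 ≈ 661.

x = 1516 px, y = 661 px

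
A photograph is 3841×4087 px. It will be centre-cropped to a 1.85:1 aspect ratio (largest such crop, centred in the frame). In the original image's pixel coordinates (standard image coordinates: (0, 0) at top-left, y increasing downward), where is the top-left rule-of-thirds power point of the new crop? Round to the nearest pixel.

3841/4087 < 1.85/1, so the 1.85:1 crop keeps the full width 3841 and trims height to 3841 × 1/1.85 = 2076.22 px.
Top offset = (4087 − 2076.22)/2 = 1005.39 px; left offset = 0.
Top-left is one-third across and one-third down within the crop:
x = 0.00 + 1 × 3841.00/3 ≈ 1280; y = 1005.39 + 1 × 2076.22/3 ≈ 1697.

x = 1280 px, y = 1697 px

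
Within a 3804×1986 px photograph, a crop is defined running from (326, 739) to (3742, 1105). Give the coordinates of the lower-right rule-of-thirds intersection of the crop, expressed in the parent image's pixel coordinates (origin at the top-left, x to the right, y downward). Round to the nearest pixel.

Crop width = 3742 − 326 = 3416 px; one third is 1138.67 px.
Crop height = 1105 − 739 = 366 px; one third is 122.00 px.
The lower-right point is two-thirds across and two-thirds down within the crop:
x = 326 + 2 × 1138.67 ≈ 2603; y = 739 + 2 × 122.00 ≈ 983.

(2603, 983)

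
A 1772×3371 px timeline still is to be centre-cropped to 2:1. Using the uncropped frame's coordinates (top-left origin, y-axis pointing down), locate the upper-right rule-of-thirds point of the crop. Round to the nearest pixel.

x = 1181 px, y = 1538 px

1772/3371 < 2/1, so the 2:1 crop keeps the full width 1772 and trims height to 1772 × 1/2 = 886.00 px.
Top offset = (3371 − 886.00)/2 = 1242.50 px; left offset = 0.
Upper-right is two-thirds across and one-third down within the crop:
x = 0.00 + 2 × 1772.00/3 ≈ 1181; y = 1242.50 + 1 × 886.00/3 ≈ 1538.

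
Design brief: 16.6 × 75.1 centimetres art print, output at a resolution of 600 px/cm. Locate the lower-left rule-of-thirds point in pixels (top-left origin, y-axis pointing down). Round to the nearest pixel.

(3320, 30040)

In pixels the canvas is 16.6 × 600 = 9960 wide and 75.1 × 600 = 45060 tall.
The lower-left point is one-third across and two-thirds down:
x = 1 × 9960/3 ≈ 3320; y = 2 × 45060/3 ≈ 30040.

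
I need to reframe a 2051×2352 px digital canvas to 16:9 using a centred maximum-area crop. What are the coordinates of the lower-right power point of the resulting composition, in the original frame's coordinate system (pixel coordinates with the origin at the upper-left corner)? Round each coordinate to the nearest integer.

2051/2352 < 16/9, so the 16:9 crop keeps the full width 2051 and trims height to 2051 × 9/16 = 1153.69 px.
Top offset = (2352 − 1153.69)/2 = 599.16 px; left offset = 0.
Lower-right is two-thirds across and two-thirds down within the crop:
x = 0.00 + 2 × 2051.00/3 ≈ 1367; y = 599.16 + 2 × 1153.69/3 ≈ 1368.

x = 1367 px, y = 1368 px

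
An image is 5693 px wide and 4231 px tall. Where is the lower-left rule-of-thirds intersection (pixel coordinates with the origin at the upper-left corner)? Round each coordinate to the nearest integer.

(1898, 2821)

The lower-left point sits one-third of the way across and two-thirds of the way down.
x = 1 × 5693/3 ≈ 1898; y = 2 × 4231/3 ≈ 2821.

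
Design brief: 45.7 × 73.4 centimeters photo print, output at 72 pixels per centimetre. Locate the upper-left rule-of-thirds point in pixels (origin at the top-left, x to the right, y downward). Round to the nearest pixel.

In pixels the canvas is 45.7 × 72 = 3290.4 wide and 73.4 × 72 = 5284.8 tall.
The upper-left point is one-third across and one-third down:
x = 1 × 3290.4/3 ≈ 1097; y = 1 × 5284.8/3 ≈ 1762.

x = 1097 px, y = 1762 px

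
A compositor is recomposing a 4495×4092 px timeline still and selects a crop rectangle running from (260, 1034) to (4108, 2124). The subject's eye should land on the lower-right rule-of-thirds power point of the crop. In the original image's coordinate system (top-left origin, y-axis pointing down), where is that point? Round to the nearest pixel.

(2825, 1761)

Crop width = 4108 − 260 = 3848 px; one third is 1282.67 px.
Crop height = 2124 − 1034 = 1090 px; one third is 363.33 px.
The lower-right point is two-thirds across and two-thirds down within the crop:
x = 260 + 2 × 1282.67 ≈ 2825; y = 1034 + 2 × 363.33 ≈ 1761.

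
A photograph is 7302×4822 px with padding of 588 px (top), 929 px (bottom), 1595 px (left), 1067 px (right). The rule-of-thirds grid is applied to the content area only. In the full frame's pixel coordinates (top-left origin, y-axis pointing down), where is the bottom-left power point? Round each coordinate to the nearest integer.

x = 3142 px, y = 2791 px

Content width = 7302 − 1595 − 1067 = 4640 px; content height = 4822 − 588 − 929 = 3305 px.
Bottom-left is one-third across and two-thirds down within the content area.
x = 1595 + 1 × 4640/3 = 1595 + 1546.67 ≈ 3142
y = 588 + 2 × 3305/3 = 588 + 2203.33 ≈ 2791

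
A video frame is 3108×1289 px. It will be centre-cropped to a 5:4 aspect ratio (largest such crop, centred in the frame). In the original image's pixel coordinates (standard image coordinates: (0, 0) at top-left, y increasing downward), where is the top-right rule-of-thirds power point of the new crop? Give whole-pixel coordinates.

x = 1823 px, y = 430 px

3108/1289 > 5/4, so the 5:4 crop keeps the full height 1289 and trims width to 1289 × 5/4 = 1611.25 px.
Left offset = (3108 − 1611.25)/2 = 748.38 px; top offset = 0.
Top-right is two-thirds across and one-third down within the crop:
x = 748.38 + 2 × 1611.25/3 ≈ 1823; y = 0.00 + 1 × 1289.00/3 ≈ 430.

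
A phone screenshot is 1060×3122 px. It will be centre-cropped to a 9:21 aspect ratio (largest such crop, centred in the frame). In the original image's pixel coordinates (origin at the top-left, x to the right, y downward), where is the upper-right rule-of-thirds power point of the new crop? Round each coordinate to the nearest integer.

x = 707 px, y = 1149 px

1060/3122 < 9/21, so the 9:21 crop keeps the full width 1060 and trims height to 1060 × 21/9 = 2473.33 px.
Top offset = (3122 − 2473.33)/2 = 324.33 px; left offset = 0.
Upper-right is two-thirds across and one-third down within the crop:
x = 0.00 + 2 × 1060.00/3 ≈ 707; y = 324.33 + 1 × 2473.33/3 ≈ 1149.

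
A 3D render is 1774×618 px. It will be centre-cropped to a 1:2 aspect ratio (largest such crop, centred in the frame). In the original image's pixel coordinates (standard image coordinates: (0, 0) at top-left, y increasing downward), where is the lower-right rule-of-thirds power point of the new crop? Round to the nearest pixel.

(939, 412)

1774/618 > 1/2, so the 1:2 crop keeps the full height 618 and trims width to 618 × 1/2 = 309.00 px.
Left offset = (1774 − 309.00)/2 = 732.50 px; top offset = 0.
Lower-right is two-thirds across and two-thirds down within the crop:
x = 732.50 + 2 × 309.00/3 ≈ 939; y = 0.00 + 2 × 618.00/3 ≈ 412.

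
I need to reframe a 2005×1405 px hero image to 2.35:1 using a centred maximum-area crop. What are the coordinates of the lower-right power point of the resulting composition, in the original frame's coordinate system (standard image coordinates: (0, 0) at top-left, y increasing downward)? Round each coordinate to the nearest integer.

(1337, 845)

2005/1405 < 2.35/1, so the 2.35:1 crop keeps the full width 2005 and trims height to 2005 × 1/2.35 = 853.19 px.
Top offset = (1405 − 853.19)/2 = 275.90 px; left offset = 0.
Lower-right is two-thirds across and two-thirds down within the crop:
x = 0.00 + 2 × 2005.00/3 ≈ 1337; y = 275.90 + 2 × 853.19/3 ≈ 845.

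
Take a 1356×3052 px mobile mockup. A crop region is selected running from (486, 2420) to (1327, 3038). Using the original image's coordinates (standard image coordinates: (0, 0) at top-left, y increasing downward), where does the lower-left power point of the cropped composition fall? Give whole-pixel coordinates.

Crop width = 1327 − 486 = 841 px; one third is 280.33 px.
Crop height = 3038 − 2420 = 618 px; one third is 206.00 px.
The lower-left point is one-third across and two-thirds down within the crop:
x = 486 + 1 × 280.33 ≈ 766; y = 2420 + 2 × 206.00 ≈ 2832.

(766, 2832)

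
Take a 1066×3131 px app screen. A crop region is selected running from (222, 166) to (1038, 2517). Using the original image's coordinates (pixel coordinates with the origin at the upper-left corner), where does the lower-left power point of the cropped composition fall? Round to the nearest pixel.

Crop width = 1038 − 222 = 816 px; one third is 272.00 px.
Crop height = 2517 − 166 = 2351 px; one third is 783.67 px.
The lower-left point is one-third across and two-thirds down within the crop:
x = 222 + 1 × 272.00 ≈ 494; y = 166 + 2 × 783.67 ≈ 1733.

x = 494 px, y = 1733 px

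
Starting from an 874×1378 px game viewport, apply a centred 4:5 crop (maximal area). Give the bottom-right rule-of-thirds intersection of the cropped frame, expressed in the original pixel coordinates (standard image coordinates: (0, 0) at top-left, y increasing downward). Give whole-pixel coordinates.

(583, 871)

874/1378 < 4/5, so the 4:5 crop keeps the full width 874 and trims height to 874 × 5/4 = 1092.50 px.
Top offset = (1378 − 1092.50)/2 = 142.75 px; left offset = 0.
Bottom-right is two-thirds across and two-thirds down within the crop:
x = 0.00 + 2 × 874.00/3 ≈ 583; y = 142.75 + 2 × 1092.50/3 ≈ 871.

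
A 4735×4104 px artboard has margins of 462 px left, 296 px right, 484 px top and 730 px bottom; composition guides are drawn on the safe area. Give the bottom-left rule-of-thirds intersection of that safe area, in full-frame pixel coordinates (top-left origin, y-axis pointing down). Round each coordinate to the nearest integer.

x = 1788 px, y = 2411 px

Content width = 4735 − 462 − 296 = 3977 px; content height = 4104 − 484 − 730 = 2890 px.
Bottom-left is one-third across and two-thirds down within the safe area.
x = 462 + 1 × 3977/3 = 462 + 1325.67 ≈ 1788
y = 484 + 2 × 2890/3 = 484 + 1926.67 ≈ 2411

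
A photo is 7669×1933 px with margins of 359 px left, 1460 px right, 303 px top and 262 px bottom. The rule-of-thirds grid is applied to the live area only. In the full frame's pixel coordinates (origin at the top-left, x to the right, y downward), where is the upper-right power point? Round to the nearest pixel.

(4259, 759)

Content width = 7669 − 359 − 1460 = 5850 px; content height = 1933 − 303 − 262 = 1368 px.
Upper-right is two-thirds across and one-third down within the live area.
x = 359 + 2 × 5850/3 = 359 + 3900.00 ≈ 4259
y = 303 + 1 × 1368/3 = 303 + 456.00 ≈ 759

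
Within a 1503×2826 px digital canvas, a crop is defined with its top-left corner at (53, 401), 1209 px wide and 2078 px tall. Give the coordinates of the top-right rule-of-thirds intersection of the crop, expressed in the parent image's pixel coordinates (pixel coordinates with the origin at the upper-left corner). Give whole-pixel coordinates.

(859, 1094)

One third of the crop width 1209 is 403.00 px.
One third of the crop height 2078 is 692.67 px.
The top-right point is two-thirds across and one-third down within the crop:
x = 53 + 2 × 403.00 ≈ 859; y = 401 + 1 × 692.67 ≈ 1094.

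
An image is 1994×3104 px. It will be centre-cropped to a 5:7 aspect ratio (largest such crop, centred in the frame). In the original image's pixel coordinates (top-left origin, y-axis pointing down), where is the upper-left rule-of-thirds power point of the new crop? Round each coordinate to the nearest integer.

(665, 1087)

1994/3104 < 5/7, so the 5:7 crop keeps the full width 1994 and trims height to 1994 × 7/5 = 2791.60 px.
Top offset = (3104 − 2791.60)/2 = 156.20 px; left offset = 0.
Upper-left is one-third across and one-third down within the crop:
x = 0.00 + 1 × 1994.00/3 ≈ 665; y = 156.20 + 1 × 2791.60/3 ≈ 1087.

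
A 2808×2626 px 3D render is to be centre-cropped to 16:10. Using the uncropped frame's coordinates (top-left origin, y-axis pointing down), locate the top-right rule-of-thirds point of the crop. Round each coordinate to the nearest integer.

2808/2626 < 16/10, so the 16:10 crop keeps the full width 2808 and trims height to 2808 × 10/16 = 1755.00 px.
Top offset = (2626 − 1755.00)/2 = 435.50 px; left offset = 0.
Top-right is two-thirds across and one-third down within the crop:
x = 0.00 + 2 × 2808.00/3 ≈ 1872; y = 435.50 + 1 × 1755.00/3 ≈ 1021.

(1872, 1021)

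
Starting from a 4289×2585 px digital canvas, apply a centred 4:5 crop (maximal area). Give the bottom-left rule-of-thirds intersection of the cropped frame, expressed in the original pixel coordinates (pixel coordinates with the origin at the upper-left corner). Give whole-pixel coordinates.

x = 1800 px, y = 1723 px

4289/2585 > 4/5, so the 4:5 crop keeps the full height 2585 and trims width to 2585 × 4/5 = 2068.00 px.
Left offset = (4289 − 2068.00)/2 = 1110.50 px; top offset = 0.
Bottom-left is one-third across and two-thirds down within the crop:
x = 1110.50 + 1 × 2068.00/3 ≈ 1800; y = 0.00 + 2 × 2585.00/3 ≈ 1723.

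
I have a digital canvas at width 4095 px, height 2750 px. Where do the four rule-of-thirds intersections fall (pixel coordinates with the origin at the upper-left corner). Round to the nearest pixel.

(1365, 917), (2730, 917), (1365, 1833), (2730, 1833)

One third of 4095 is 1365; one third of 2750 is 916.67.
Vertical third lines at x = 1365 and x = 2730; horizontal third lines at y = 917 and y = 1833.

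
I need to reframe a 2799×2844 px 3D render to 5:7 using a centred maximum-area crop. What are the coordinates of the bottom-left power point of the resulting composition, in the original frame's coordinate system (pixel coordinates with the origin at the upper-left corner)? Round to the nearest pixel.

2799/2844 > 5/7, so the 5:7 crop keeps the full height 2844 and trims width to 2844 × 5/7 = 2031.43 px.
Left offset = (2799 − 2031.43)/2 = 383.79 px; top offset = 0.
Bottom-left is one-third across and two-thirds down within the crop:
x = 383.79 + 1 × 2031.43/3 ≈ 1061; y = 0.00 + 2 × 2844.00/3 ≈ 1896.

x = 1061 px, y = 1896 px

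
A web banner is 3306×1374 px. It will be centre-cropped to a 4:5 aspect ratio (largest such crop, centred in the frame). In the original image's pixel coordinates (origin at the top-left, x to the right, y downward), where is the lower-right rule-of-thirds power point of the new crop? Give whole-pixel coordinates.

3306/1374 > 4/5, so the 4:5 crop keeps the full height 1374 and trims width to 1374 × 4/5 = 1099.20 px.
Left offset = (3306 − 1099.20)/2 = 1103.40 px; top offset = 0.
Lower-right is two-thirds across and two-thirds down within the crop:
x = 1103.40 + 2 × 1099.20/3 ≈ 1836; y = 0.00 + 2 × 1374.00/3 ≈ 916.

(1836, 916)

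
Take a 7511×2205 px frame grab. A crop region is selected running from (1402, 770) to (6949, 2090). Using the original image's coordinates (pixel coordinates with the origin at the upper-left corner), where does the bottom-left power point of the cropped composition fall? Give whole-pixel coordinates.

Crop width = 6949 − 1402 = 5547 px; one third is 1849.00 px.
Crop height = 2090 − 770 = 1320 px; one third is 440.00 px.
The bottom-left point is one-third across and two-thirds down within the crop:
x = 1402 + 1 × 1849.00 ≈ 3251; y = 770 + 2 × 440.00 ≈ 1650.

(3251, 1650)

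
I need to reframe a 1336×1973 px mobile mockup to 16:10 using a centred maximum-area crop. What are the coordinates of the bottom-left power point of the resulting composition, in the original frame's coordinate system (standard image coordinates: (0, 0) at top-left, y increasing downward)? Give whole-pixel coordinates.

1336/1973 < 16/10, so the 16:10 crop keeps the full width 1336 and trims height to 1336 × 10/16 = 835.00 px.
Top offset = (1973 − 835.00)/2 = 569.00 px; left offset = 0.
Bottom-left is one-third across and two-thirds down within the crop:
x = 0.00 + 1 × 1336.00/3 ≈ 445; y = 569.00 + 2 × 835.00/3 ≈ 1126.

(445, 1126)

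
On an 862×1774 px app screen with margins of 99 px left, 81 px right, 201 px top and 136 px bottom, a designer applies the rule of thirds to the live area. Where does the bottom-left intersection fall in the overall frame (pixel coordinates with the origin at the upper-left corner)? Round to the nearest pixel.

Content width = 862 − 99 − 81 = 682 px; content height = 1774 − 201 − 136 = 1437 px.
Bottom-left is one-third across and two-thirds down within the live area.
x = 99 + 1 × 682/3 = 99 + 227.33 ≈ 326
y = 201 + 2 × 1437/3 = 201 + 958.00 ≈ 1159

x = 326 px, y = 1159 px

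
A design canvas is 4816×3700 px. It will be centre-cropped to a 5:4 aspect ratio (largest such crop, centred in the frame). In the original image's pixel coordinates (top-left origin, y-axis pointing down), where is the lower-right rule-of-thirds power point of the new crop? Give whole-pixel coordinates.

4816/3700 > 5/4, so the 5:4 crop keeps the full height 3700 and trims width to 3700 × 5/4 = 4625.00 px.
Left offset = (4816 − 4625.00)/2 = 95.50 px; top offset = 0.
Lower-right is two-thirds across and two-thirds down within the crop:
x = 95.50 + 2 × 4625.00/3 ≈ 3179; y = 0.00 + 2 × 3700.00/3 ≈ 2467.

(3179, 2467)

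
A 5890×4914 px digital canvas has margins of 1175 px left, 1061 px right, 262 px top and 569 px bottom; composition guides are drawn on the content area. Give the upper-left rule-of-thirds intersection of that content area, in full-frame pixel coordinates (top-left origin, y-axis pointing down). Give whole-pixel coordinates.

x = 2393 px, y = 1623 px

Content width = 5890 − 1175 − 1061 = 3654 px; content height = 4914 − 262 − 569 = 4083 px.
Upper-left is one-third across and one-third down within the content area.
x = 1175 + 1 × 3654/3 = 1175 + 1218.00 ≈ 2393
y = 262 + 1 × 4083/3 = 262 + 1361.00 ≈ 1623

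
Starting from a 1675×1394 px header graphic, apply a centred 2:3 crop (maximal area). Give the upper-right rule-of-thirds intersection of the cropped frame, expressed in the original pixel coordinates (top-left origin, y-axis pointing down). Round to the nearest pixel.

1675/1394 > 2/3, so the 2:3 crop keeps the full height 1394 and trims width to 1394 × 2/3 = 929.33 px.
Left offset = (1675 − 929.33)/2 = 372.83 px; top offset = 0.
Upper-right is two-thirds across and one-third down within the crop:
x = 372.83 + 2 × 929.33/3 ≈ 992; y = 0.00 + 1 × 1394.00/3 ≈ 465.

x = 992 px, y = 465 px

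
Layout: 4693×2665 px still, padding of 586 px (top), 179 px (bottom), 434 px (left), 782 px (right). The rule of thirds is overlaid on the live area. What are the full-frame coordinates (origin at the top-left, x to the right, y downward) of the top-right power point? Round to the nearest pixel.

Content width = 4693 − 434 − 782 = 3477 px; content height = 2665 − 586 − 179 = 1900 px.
Top-right is two-thirds across and one-third down within the live area.
x = 434 + 2 × 3477/3 = 434 + 2318.00 ≈ 2752
y = 586 + 1 × 1900/3 = 586 + 633.33 ≈ 1219

(2752, 1219)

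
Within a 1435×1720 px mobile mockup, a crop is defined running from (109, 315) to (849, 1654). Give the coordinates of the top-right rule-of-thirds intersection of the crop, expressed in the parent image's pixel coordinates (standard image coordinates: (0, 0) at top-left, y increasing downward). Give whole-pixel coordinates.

x = 602 px, y = 761 px

Crop width = 849 − 109 = 740 px; one third is 246.67 px.
Crop height = 1654 − 315 = 1339 px; one third is 446.33 px.
The top-right point is two-thirds across and one-third down within the crop:
x = 109 + 2 × 246.67 ≈ 602; y = 315 + 1 × 446.33 ≈ 761.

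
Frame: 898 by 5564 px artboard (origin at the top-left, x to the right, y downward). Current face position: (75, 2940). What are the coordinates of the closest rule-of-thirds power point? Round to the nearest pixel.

(299, 3709)

Third lines: x ∈ {299, 599}, y ∈ {1855, 3709}.
75 is closer to x = 299; 2940 is closer to y = 3709.
So the nearest intersection is the lower-left power point.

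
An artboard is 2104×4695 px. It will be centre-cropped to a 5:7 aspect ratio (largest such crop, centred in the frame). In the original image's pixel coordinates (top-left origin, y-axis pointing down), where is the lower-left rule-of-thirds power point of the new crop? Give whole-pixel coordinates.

x = 701 px, y = 2838 px

2104/4695 < 5/7, so the 5:7 crop keeps the full width 2104 and trims height to 2104 × 7/5 = 2945.60 px.
Top offset = (4695 − 2945.60)/2 = 874.70 px; left offset = 0.
Lower-left is one-third across and two-thirds down within the crop:
x = 0.00 + 1 × 2104.00/3 ≈ 701; y = 874.70 + 2 × 2945.60/3 ≈ 2838.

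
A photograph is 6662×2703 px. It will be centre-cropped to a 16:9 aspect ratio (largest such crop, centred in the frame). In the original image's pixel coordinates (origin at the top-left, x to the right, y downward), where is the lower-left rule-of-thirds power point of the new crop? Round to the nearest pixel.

6662/2703 > 16/9, so the 16:9 crop keeps the full height 2703 and trims width to 2703 × 16/9 = 4805.33 px.
Left offset = (6662 − 4805.33)/2 = 928.33 px; top offset = 0.
Lower-left is one-third across and two-thirds down within the crop:
x = 928.33 + 1 × 4805.33/3 ≈ 2530; y = 0.00 + 2 × 2703.00/3 ≈ 1802.

(2530, 1802)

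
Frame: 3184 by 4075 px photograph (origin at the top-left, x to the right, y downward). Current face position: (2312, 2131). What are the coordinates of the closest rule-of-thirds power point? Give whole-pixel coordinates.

Third lines: x ∈ {1061, 2123}, y ∈ {1358, 2717}.
2312 is closer to x = 2123; 2131 is closer to y = 2717.
So the nearest intersection is the lower-right power point.

(2123, 2717)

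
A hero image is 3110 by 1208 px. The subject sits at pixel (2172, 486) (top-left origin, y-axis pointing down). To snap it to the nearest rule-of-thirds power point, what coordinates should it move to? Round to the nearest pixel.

(2073, 403)

Third lines: x ∈ {1037, 2073}, y ∈ {403, 805}.
2172 is closer to x = 2073; 486 is closer to y = 403.
So the nearest intersection is the upper-right power point.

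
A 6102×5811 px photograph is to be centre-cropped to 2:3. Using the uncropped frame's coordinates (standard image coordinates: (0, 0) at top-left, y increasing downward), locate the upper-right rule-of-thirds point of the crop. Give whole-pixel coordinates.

x = 3697 px, y = 1937 px

6102/5811 > 2/3, so the 2:3 crop keeps the full height 5811 and trims width to 5811 × 2/3 = 3874.00 px.
Left offset = (6102 − 3874.00)/2 = 1114.00 px; top offset = 0.
Upper-right is two-thirds across and one-third down within the crop:
x = 1114.00 + 2 × 3874.00/3 ≈ 3697; y = 0.00 + 1 × 5811.00/3 ≈ 1937.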